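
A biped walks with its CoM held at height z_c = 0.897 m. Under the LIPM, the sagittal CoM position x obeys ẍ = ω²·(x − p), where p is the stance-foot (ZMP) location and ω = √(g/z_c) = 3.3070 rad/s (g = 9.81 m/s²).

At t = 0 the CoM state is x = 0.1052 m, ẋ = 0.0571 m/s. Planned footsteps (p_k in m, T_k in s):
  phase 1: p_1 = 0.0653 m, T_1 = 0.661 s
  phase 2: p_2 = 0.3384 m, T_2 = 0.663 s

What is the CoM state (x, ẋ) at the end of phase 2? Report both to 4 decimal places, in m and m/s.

x = 1.3786, ẋ = 3.5399

phase 1: p=0.0653, T=0.661, ωT=2.185927, cosh=4.505634, sinh=4.393260; start (x,ẋ)=(0.105200, 0.057100) → end (x,ẋ)=(0.320931, 0.836959)
phase 2: p=0.3384, T=0.663, ωT=2.192541, cosh=4.534790, sinh=4.423157; start (x,ẋ)=(0.320931, 0.836959) → end (x,ẋ)=(1.378624, 3.539903)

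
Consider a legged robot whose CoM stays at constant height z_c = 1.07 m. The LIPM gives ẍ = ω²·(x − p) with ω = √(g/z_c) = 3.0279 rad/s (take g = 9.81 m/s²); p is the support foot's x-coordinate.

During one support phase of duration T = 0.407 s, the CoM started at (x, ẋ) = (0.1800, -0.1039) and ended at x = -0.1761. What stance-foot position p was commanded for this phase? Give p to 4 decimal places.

ωT = 3.0279·0.407 = 1.232355; cosh(ωT) = 1.860451, sinh(ωT) = 1.568846
x(T) = p + (x₀−p)·cosh(ωT) + (ẋ₀/ω)·sinh(ωT) ⇒ p·(1 − cosh) = x(T) − x₀·cosh − (ẋ₀/ω)·sinh
numerator   = -0.1761 − (0.1800)·1.860451 − (-0.1039/3.0279)·1.568846 = -0.457147
denominator = 1 − 1.860451 = -0.860451
p = -0.457147 / -0.860451 = 0.5313

p = 0.5313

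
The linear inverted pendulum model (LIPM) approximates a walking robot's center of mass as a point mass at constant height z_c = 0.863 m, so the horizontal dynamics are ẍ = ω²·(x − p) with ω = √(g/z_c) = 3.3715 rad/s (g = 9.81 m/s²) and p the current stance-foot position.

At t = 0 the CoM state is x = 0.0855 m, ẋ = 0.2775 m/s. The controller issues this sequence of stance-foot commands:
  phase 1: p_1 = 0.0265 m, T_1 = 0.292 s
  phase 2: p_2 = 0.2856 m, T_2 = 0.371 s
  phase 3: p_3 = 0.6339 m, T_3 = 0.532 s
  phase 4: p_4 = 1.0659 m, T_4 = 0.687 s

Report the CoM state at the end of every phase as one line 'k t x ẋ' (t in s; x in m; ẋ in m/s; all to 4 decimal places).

phase 1: p=0.0265, T=0.292, ωT=0.984478, cosh=1.525024, sinh=1.151390; start (x,ẋ)=(0.085500, 0.277500) → end (x,ẋ)=(0.211245, 0.652227)
phase 2: p=0.2856, T=0.371, ωT=1.250827, cosh=1.889749, sinh=1.603480; start (x,ẋ)=(0.211245, 0.652227) → end (x,ẋ)=(0.455285, 0.830570)
phase 3: p=0.6339, T=0.532, ωT=1.793638, cosh=3.088818, sinh=2.922464; start (x,ẋ)=(0.455285, 0.830570) → end (x,ẋ)=(0.802141, 0.805571)
phase 4: p=1.0659, T=0.687, ωT=2.316221, cosh=5.117967, sinh=5.019321; start (x,ẋ)=(0.802141, 0.805571) → end (x,ẋ)=(0.915282, -0.340619)

1 0.2920 0.2112 0.6522
2 0.6630 0.4553 0.8306
3 1.1950 0.8021 0.8056
4 1.8820 0.9153 -0.3406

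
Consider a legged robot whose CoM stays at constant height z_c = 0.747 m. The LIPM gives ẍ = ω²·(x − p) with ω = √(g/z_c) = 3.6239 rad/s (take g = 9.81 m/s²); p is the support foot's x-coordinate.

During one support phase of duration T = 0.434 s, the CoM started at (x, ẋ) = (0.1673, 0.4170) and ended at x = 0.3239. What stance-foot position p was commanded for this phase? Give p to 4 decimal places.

p = 0.2392

ωT = 3.6239·0.434 = 1.572773; cosh(ωT) = 2.513731, sinh(ωT) = 2.306262
x(T) = p + (x₀−p)·cosh(ωT) + (ẋ₀/ω)·sinh(ωT) ⇒ p·(1 − cosh) = x(T) − x₀·cosh − (ẋ₀/ω)·sinh
numerator   = 0.3239 − (0.1673)·2.513731 − (0.4170/3.6239)·2.306262 = -0.362027
denominator = 1 − 2.513731 = -1.513731
p = -0.362027 / -1.513731 = 0.2392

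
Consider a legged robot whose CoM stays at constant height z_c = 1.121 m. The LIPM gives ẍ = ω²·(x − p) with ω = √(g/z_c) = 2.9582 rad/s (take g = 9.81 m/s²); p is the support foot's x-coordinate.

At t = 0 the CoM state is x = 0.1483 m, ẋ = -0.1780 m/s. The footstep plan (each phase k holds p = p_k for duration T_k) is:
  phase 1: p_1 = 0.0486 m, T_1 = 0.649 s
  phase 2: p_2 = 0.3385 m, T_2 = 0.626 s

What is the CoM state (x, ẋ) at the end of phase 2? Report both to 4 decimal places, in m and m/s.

x = 0.2529, ẋ = -0.1296

phase 1: p=0.0486, T=0.649, ωT=1.919872, cosh=3.483355, sinh=3.336729; start (x,ẋ)=(0.148300, -0.178000) → end (x,ẋ)=(0.195114, 0.364073)
phase 2: p=0.3385, T=0.626, ωT=1.851833, cosh=3.264219, sinh=3.107270; start (x,ẋ)=(0.195114, 0.364073) → end (x,ẋ)=(0.252875, -0.129582)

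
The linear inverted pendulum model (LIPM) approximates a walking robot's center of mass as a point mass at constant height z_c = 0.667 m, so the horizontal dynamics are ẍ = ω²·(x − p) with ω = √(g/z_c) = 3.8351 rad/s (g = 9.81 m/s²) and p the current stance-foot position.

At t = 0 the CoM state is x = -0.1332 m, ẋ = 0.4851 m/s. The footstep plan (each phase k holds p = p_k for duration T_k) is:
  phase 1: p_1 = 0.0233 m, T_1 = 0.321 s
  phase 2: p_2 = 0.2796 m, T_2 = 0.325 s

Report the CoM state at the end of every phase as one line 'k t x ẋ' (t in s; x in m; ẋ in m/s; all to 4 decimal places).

phase 1: p=0.0233, T=0.321, ωT=1.231067, cosh=1.858432, sinh=1.566451; start (x,ẋ)=(-0.133200, 0.485100) → end (x,ẋ)=(-0.069405, -0.038648)
phase 2: p=0.2796, T=0.325, ωT=1.246408, cosh=1.882681, sinh=1.595145; start (x,ẋ)=(-0.069405, -0.038648) → end (x,ẋ)=(-0.393540, -2.207814)

1 0.3210 -0.0694 -0.0386
2 0.6460 -0.3935 -2.2078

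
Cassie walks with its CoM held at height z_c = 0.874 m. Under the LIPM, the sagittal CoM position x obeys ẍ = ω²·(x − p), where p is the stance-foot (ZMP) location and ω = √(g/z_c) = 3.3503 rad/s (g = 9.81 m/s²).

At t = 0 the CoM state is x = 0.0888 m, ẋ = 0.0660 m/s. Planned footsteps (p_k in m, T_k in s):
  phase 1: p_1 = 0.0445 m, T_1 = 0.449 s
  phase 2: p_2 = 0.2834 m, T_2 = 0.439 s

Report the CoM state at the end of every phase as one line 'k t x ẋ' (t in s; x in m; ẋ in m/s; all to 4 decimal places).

1 0.4490 0.1913 0.4734
2 0.8880 0.3636 0.4483

phase 1: p=0.0445, T=0.449, ωT=1.504285, cosh=2.361555, sinh=2.139378; start (x,ẋ)=(0.088800, 0.066000) → end (x,ẋ)=(0.191262, 0.473385)
phase 2: p=0.2834, T=0.439, ωT=1.470782, cosh=2.291191, sinh=2.061445; start (x,ẋ)=(0.191262, 0.473385) → end (x,ẋ)=(0.363569, 0.448269)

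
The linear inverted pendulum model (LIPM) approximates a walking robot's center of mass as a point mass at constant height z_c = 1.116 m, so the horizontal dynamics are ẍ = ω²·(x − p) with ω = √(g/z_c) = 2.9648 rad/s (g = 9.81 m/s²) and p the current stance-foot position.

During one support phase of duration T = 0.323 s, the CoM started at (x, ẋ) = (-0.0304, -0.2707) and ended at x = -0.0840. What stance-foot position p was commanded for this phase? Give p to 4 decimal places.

p = -0.1271

ωT = 2.9648·0.323 = 0.957630; cosh(ωT) = 1.494658, sinh(ωT) = 1.110857
x(T) = p + (x₀−p)·cosh(ωT) + (ẋ₀/ω)·sinh(ωT) ⇒ p·(1 − cosh) = x(T) − x₀·cosh − (ẋ₀/ω)·sinh
numerator   = -0.0840 − (-0.0304)·1.494658 − (-0.2707/2.9648)·1.110857 = 0.062864
denominator = 1 − 1.494658 = -0.494658
p = 0.062864 / -0.494658 = -0.1271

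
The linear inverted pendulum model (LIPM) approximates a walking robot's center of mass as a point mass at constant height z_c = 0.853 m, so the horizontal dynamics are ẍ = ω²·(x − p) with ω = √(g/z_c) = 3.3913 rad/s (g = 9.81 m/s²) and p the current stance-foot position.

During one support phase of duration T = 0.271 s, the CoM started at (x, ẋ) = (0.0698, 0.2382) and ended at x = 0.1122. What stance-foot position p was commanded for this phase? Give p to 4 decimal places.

ωT = 3.3913·0.271 = 0.919042; cosh(ωT) = 1.452895, sinh(ωT) = 1.053994
x(T) = p + (x₀−p)·cosh(ωT) + (ẋ₀/ω)·sinh(ωT) ⇒ p·(1 − cosh) = x(T) − x₀·cosh − (ẋ₀/ω)·sinh
numerator   = 0.1122 − (0.0698)·1.452895 − (0.2382/3.3913)·1.053994 = -0.063243
denominator = 1 − 1.452895 = -0.452895
p = -0.063243 / -0.452895 = 0.1396

p = 0.1396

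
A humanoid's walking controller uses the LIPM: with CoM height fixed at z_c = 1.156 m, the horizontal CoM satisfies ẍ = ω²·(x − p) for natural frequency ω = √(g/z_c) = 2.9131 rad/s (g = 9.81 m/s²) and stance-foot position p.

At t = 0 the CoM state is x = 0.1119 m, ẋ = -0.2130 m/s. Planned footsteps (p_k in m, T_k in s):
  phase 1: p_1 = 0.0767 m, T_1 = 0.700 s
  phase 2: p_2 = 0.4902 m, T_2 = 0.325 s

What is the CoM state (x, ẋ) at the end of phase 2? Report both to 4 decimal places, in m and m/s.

phase 1: p=0.0767, T=0.700, ωT=2.039170, cosh=3.907183, sinh=3.777046; start (x,ẋ)=(0.111900, -0.213000) → end (x,ẋ)=(-0.061937, -0.444927)
phase 2: p=0.4902, T=0.325, ωT=0.946758, cosh=1.482668, sinh=1.094671; start (x,ẋ)=(-0.061937, -0.444927) → end (x,ẋ)=(-0.495629, -2.420382)

x = -0.4956, ẋ = -2.4204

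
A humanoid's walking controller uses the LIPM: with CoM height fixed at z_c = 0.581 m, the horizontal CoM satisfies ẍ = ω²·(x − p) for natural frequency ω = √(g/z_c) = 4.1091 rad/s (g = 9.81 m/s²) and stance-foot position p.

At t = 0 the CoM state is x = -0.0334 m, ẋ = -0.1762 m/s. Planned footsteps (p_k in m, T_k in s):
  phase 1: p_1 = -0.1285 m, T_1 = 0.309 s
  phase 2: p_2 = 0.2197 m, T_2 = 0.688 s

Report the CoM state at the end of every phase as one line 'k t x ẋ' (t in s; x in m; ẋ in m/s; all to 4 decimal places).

phase 1: p=-0.1285, T=0.309, ωT=1.269712, cosh=1.920370, sinh=1.639457; start (x,ẋ)=(-0.033400, -0.176200) → end (x,ẋ)=(-0.016173, 0.302290)
phase 2: p=0.2197, T=0.688, ωT=2.827061, cosh=8.477457, sinh=8.418271; start (x,ẋ)=(-0.016173, 0.302290) → end (x,ẋ)=(-1.160608, -5.596567)

1 0.3090 -0.0162 0.3023
2 0.9970 -1.1606 -5.5966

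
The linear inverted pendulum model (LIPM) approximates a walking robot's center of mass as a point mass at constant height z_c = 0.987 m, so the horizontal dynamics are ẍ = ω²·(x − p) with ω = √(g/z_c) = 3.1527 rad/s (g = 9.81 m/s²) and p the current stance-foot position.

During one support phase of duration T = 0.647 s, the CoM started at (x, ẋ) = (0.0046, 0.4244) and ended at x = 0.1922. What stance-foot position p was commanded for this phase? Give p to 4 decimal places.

ωT = 3.1527·0.647 = 2.039797; cosh(ωT) = 3.909551, sinh(ωT) = 3.779496
x(T) = p + (x₀−p)·cosh(ωT) + (ẋ₀/ω)·sinh(ωT) ⇒ p·(1 − cosh) = x(T) − x₀·cosh − (ẋ₀/ω)·sinh
numerator   = 0.1922 − (0.0046)·3.909551 − (0.4244/3.1527)·3.779496 = -0.334560
denominator = 1 − 3.909551 = -2.909551
p = -0.334560 / -2.909551 = 0.1150

p = 0.1150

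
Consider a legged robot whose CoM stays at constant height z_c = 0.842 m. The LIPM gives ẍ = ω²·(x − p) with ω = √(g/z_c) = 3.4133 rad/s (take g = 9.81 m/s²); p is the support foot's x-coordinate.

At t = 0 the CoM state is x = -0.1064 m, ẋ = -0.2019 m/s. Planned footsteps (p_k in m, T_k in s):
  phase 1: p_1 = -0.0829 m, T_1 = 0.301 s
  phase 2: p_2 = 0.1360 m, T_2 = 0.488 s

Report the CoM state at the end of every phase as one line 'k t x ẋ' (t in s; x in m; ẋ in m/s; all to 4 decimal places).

1 0.3010 -0.1920 -0.4159
2 0.7890 -1.0731 -3.9939

phase 1: p=-0.0829, T=0.301, ωT=1.027403, cosh=1.575868, sinh=1.217933; start (x,ẋ)=(-0.106400, -0.201900) → end (x,ẋ)=(-0.191975, -0.415861)
phase 2: p=0.1360, T=0.488, ωT=1.665690, cosh=2.739192, sinh=2.550132; start (x,ẋ)=(-0.191975, -0.415861) → end (x,ẋ)=(-1.073083, -3.993937)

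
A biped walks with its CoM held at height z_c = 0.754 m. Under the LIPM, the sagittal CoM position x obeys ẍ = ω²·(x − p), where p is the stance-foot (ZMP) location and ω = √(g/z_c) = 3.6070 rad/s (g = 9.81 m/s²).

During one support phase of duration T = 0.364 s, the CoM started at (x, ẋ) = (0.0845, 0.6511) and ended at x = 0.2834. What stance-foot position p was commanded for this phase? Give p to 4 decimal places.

p = 0.1976

ωT = 3.6070·0.364 = 1.312948; cosh(ωT) = 1.993071, sinh(ωT) = 1.724045
x(T) = p + (x₀−p)·cosh(ωT) + (ẋ₀/ω)·sinh(ωT) ⇒ p·(1 − cosh) = x(T) − x₀·cosh − (ẋ₀/ω)·sinh
numerator   = 0.2834 − (0.0845)·1.993071 − (0.6511/3.6070)·1.724045 = -0.196222
denominator = 1 − 1.993071 = -0.993071
p = -0.196222 / -0.993071 = 0.1976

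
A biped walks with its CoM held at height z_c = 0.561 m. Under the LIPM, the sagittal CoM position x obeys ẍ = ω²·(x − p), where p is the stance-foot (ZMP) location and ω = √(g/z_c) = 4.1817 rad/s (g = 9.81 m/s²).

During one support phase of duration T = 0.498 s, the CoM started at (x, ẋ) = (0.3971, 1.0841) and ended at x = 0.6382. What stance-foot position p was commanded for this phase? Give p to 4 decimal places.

ωT = 4.1817·0.498 = 2.082487; cosh(ωT) = 4.074509, sinh(ωT) = 3.949889
x(T) = p + (x₀−p)·cosh(ωT) + (ẋ₀/ω)·sinh(ωT) ⇒ p·(1 − cosh) = x(T) − x₀·cosh − (ẋ₀/ω)·sinh
numerator   = 0.6382 − (0.3971)·4.074509 − (1.0841/4.1817)·3.949889 = -2.003791
denominator = 1 − 4.074509 = -3.074509
p = -2.003791 / -3.074509 = 0.6517

p = 0.6517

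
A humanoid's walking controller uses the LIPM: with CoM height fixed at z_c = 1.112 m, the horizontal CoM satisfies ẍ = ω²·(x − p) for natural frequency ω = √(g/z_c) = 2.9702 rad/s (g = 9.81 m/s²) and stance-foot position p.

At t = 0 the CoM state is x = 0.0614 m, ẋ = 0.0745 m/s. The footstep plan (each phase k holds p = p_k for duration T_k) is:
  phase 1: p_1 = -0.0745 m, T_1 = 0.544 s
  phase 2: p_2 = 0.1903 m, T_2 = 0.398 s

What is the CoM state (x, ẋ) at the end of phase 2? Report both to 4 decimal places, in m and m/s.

x = 1.0422, ẋ = 2.7514

phase 1: p=-0.0745, T=0.544, ωT=1.615789, cosh=2.615295, sinh=2.416561; start (x,ẋ)=(0.061400, 0.074500) → end (x,ẋ)=(0.341532, 1.170285)
phase 2: p=0.1903, T=0.398, ωT=1.182140, cosh=1.783983, sinh=1.477361; start (x,ẋ)=(0.341532, 1.170285) → end (x,ẋ)=(1.042188, 2.751383)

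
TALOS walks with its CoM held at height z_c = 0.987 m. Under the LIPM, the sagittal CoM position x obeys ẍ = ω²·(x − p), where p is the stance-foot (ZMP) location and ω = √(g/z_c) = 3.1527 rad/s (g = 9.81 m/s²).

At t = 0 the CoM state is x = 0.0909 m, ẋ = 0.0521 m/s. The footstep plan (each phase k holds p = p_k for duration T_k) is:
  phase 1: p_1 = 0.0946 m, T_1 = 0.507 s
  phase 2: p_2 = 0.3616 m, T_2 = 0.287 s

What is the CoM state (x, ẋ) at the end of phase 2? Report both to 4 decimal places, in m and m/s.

phase 1: p=0.0946, T=0.507, ωT=1.598419, cosh=2.573712, sinh=2.371496; start (x,ẋ)=(0.090900, 0.052100) → end (x,ẋ)=(0.124267, 0.106427)
phase 2: p=0.3616, T=0.287, ωT=0.904825, cosh=1.438056, sinh=1.033443; start (x,ẋ)=(0.124267, 0.106427) → end (x,ẋ)=(0.055189, -0.620214)

x = 0.0552, ẋ = -0.6202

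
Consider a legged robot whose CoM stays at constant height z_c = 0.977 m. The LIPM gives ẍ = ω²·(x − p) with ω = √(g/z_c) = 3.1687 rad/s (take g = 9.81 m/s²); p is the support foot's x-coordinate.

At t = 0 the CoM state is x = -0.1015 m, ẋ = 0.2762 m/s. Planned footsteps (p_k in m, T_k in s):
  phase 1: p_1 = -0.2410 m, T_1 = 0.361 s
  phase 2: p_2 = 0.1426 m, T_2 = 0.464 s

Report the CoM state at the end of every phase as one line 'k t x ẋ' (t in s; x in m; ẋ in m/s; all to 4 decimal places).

1 0.3610 0.1231 1.1008
2 0.8250 0.8137 2.3937

phase 1: p=-0.2410, T=0.361, ωT=1.143901, cosh=1.728781, sinh=1.410207; start (x,ẋ)=(-0.101500, 0.276200) → end (x,ẋ)=(0.123086, 1.100849)
phase 2: p=0.1426, T=0.464, ωT=1.470277, cosh=2.290151, sinh=2.060289; start (x,ẋ)=(0.123086, 1.100849) → end (x,ẋ)=(0.813681, 2.393712)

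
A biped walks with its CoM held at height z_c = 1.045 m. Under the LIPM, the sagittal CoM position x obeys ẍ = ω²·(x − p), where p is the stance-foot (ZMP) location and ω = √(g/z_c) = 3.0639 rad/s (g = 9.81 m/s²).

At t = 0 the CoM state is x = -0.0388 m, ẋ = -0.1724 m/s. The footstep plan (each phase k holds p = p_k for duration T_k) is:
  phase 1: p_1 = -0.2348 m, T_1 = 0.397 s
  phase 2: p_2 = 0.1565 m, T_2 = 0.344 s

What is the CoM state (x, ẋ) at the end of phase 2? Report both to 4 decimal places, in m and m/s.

phase 1: p=-0.2348, T=0.397, ωT=1.216368, cosh=1.835607, sinh=1.539302; start (x,ẋ)=(-0.038800, -0.172400) → end (x,ẋ)=(0.038365, 0.607930)
phase 2: p=0.1565, T=0.344, ωT=1.053982, cosh=1.608800, sinh=1.260252; start (x,ẋ)=(0.038365, 0.607930) → end (x,ẋ)=(0.216500, 0.521885)

x = 0.2165, ẋ = 0.5219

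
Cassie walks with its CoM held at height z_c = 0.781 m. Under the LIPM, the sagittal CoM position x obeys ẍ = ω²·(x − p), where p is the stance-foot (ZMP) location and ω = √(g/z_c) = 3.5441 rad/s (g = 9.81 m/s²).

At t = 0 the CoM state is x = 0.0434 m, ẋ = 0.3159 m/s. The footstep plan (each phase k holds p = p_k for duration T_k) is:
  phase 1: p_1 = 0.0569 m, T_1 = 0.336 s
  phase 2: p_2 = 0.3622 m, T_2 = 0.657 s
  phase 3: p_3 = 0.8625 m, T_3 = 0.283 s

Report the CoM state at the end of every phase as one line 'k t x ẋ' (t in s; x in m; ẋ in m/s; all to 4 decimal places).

phase 1: p=0.0569, T=0.336, ωT=1.190818, cosh=1.796871, sinh=1.492899; start (x,ẋ)=(0.043400, 0.315900) → end (x,ẋ)=(0.165710, 0.496203)
phase 2: p=0.3622, T=0.657, ωT=2.328474, cosh=5.179855, sinh=5.082411; start (x,ẋ)=(0.165710, 0.496203) → end (x,ẋ)=(0.055992, -0.969023)
phase 3: p=0.8625, T=0.283, ωT=1.002980, cosh=1.546590, sinh=1.179805; start (x,ẋ)=(0.055992, -0.969023) → end (x,ẋ)=(-0.707418, -4.870973)

1 0.3360 0.1657 0.4962
2 0.9930 0.0560 -0.9690
3 1.2760 -0.7074 -4.8710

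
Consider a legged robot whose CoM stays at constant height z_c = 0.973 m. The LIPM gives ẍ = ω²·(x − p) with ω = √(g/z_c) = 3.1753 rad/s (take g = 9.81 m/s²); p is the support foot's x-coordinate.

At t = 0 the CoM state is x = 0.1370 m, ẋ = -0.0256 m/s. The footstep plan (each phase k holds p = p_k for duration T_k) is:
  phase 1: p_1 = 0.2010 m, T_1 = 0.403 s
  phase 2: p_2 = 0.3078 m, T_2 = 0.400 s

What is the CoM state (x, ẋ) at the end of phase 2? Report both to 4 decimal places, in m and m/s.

phase 1: p=0.2010, T=0.403, ωT=1.279646, cosh=1.936751, sinh=1.658615; start (x,ẋ)=(0.137000, -0.025600) → end (x,ẋ)=(0.063676, -0.386643)
phase 2: p=0.3078, T=0.400, ωT=1.270120, cosh=1.921039, sinh=1.640241; start (x,ẋ)=(0.063676, -0.386643) → end (x,ẋ)=(-0.360898, -2.014218)

x = -0.3609, ẋ = -2.0142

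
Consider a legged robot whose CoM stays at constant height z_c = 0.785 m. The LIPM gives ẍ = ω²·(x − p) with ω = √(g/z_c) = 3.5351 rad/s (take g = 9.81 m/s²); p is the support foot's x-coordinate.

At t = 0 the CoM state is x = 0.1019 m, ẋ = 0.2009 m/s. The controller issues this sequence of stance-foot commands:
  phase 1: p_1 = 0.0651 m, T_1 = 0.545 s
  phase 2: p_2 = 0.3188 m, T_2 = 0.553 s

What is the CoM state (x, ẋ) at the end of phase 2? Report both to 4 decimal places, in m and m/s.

phase 1: p=0.0651, T=0.545, ωT=1.926629, cosh=3.505983, sinh=3.360345; start (x,ẋ)=(0.101900, 0.200900) → end (x,ẋ)=(0.385089, 1.141505)
phase 2: p=0.3188, T=0.553, ωT=1.954910, cosh=3.602431, sinh=3.460854; start (x,ẋ)=(0.385089, 1.141505) → end (x,ẋ)=(1.675132, 4.923202)

x = 1.6751, ẋ = 4.9232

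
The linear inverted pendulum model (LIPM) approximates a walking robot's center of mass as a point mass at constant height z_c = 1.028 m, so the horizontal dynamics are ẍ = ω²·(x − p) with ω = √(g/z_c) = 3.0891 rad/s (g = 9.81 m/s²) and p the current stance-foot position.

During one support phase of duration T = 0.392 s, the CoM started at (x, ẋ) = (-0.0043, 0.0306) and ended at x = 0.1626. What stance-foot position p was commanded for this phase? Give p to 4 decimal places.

p = -0.1877

ωT = 3.0891·0.392 = 1.210927; cosh(ωT) = 1.827258, sinh(ωT) = 1.529337
x(T) = p + (x₀−p)·cosh(ωT) + (ẋ₀/ω)·sinh(ωT) ⇒ p·(1 − cosh) = x(T) − x₀·cosh − (ẋ₀/ω)·sinh
numerator   = 0.1626 − (-0.0043)·1.827258 − (0.0306/3.0891)·1.529337 = 0.155308
denominator = 1 − 1.827258 = -0.827258
p = 0.155308 / -0.827258 = -0.1877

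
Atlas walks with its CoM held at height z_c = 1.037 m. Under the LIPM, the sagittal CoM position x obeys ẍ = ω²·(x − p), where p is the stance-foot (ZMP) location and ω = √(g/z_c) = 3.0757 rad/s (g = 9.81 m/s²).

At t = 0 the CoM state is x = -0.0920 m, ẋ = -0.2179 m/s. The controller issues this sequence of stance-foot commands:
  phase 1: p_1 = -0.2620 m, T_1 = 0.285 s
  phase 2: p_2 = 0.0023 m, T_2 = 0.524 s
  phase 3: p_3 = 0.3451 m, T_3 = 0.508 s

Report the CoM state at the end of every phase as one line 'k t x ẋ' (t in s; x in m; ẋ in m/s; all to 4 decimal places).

phase 1: p=-0.2620, T=0.285, ωT=0.876574, cosh=1.409431, sinh=0.993225; start (x,ẋ)=(-0.092000, -0.217900) → end (x,ẋ)=(-0.092762, 0.212211)
phase 2: p=0.0023, T=0.524, ωT=1.611667, cosh=2.605356, sinh=2.405801; start (x,ẋ)=(-0.092762, 0.212211) → end (x,ẋ)=(-0.079380, -0.150530)
phase 3: p=0.3451, T=0.508, ωT=1.562456, cosh=2.490071, sinh=2.280450; start (x,ẋ)=(-0.079380, -0.150530) → end (x,ẋ)=(-0.823496, -3.352130)

1 0.2850 -0.0928 0.2122
2 0.8090 -0.0794 -0.1505
3 1.3170 -0.8235 -3.3521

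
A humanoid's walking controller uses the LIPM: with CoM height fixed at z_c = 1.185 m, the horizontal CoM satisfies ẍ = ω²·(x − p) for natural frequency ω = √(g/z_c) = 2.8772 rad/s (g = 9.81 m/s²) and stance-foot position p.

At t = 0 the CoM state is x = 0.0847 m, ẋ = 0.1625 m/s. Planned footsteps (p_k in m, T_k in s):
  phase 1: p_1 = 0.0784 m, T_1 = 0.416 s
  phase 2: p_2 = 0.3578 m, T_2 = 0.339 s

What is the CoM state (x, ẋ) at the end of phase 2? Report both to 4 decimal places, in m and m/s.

x = 0.2073, ẋ = -0.1134

phase 1: p=0.0784, T=0.416, ωT=1.196915, cosh=1.806008, sinh=1.503883; start (x,ẋ)=(0.084700, 0.162500) → end (x,ẋ)=(0.174715, 0.320736)
phase 2: p=0.3578, T=0.339, ωT=0.975371, cosh=1.514601, sinh=1.137549; start (x,ẋ)=(0.174715, 0.320736) → end (x,ẋ)=(0.207307, -0.113442)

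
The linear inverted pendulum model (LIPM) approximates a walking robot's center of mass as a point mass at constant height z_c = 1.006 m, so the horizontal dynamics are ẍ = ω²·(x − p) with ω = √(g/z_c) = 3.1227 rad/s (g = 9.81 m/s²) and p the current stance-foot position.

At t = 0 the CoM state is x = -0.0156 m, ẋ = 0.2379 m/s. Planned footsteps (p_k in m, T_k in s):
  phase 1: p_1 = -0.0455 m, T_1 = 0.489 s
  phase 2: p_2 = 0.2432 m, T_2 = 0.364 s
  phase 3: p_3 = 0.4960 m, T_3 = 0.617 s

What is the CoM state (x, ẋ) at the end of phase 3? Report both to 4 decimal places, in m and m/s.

x = 1.7399, ẋ = 4.0429

phase 1: p=-0.0455, T=0.489, ωT=1.527000, cosh=2.410765, sinh=2.193579; start (x,ẋ)=(-0.015600, 0.237900) → end (x,ẋ)=(0.193698, 0.778333)
phase 2: p=0.2432, T=0.364, ωT=1.136663, cosh=1.718620, sinh=1.397732; start (x,ẋ)=(0.193698, 0.778333) → end (x,ẋ)=(0.506509, 1.121595)
phase 3: p=0.4960, T=0.617, ωT=1.926706, cosh=3.506240, sinh=3.360613; start (x,ẋ)=(0.506509, 1.121595) → end (x,ẋ)=(1.739894, 4.042864)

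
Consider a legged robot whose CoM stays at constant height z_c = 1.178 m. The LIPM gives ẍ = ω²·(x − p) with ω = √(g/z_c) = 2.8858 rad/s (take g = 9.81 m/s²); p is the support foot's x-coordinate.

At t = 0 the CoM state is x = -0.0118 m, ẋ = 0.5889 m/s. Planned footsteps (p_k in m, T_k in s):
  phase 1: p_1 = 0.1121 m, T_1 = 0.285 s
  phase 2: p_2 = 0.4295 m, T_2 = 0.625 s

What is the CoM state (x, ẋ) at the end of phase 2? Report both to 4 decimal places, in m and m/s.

phase 1: p=0.1121, T=0.285, ωT=0.822453, cosh=1.357714, sinh=0.918362; start (x,ẋ)=(-0.011800, 0.588900) → end (x,ẋ)=(0.131288, 0.471197)
phase 2: p=0.4295, T=0.625, ωT=1.803625, cosh=3.118159, sinh=2.953458; start (x,ẋ)=(0.131288, 0.471197) → end (x,ẋ)=(-0.018129, -1.072423)

x = -0.0181, ẋ = -1.0724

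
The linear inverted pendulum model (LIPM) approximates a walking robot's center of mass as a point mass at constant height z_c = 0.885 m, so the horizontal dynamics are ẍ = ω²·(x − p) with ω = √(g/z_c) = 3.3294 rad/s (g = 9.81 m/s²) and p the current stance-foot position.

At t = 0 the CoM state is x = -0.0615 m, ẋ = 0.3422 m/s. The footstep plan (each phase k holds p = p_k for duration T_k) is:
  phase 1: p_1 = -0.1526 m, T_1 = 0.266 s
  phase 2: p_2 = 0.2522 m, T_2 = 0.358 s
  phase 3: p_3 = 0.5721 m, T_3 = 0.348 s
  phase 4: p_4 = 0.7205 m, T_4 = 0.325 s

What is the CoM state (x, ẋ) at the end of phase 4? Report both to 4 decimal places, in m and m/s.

phase 1: p=-0.1526, T=0.266, ωT=0.885620, cosh=1.418473, sinh=1.006015; start (x,ẋ)=(-0.061500, 0.342200) → end (x,ẋ)=(0.080022, 0.790534)
phase 2: p=0.2522, T=0.358, ωT=1.191925, cosh=1.798526, sinh=1.494890; start (x,ẋ)=(0.080022, 0.790534) → end (x,ẋ)=(0.297481, 0.564854)
phase 3: p=0.5721, T=0.348, ωT=1.158631, cosh=1.749743, sinh=1.435827; start (x,ẋ)=(0.297481, 0.564854) → end (x,ẋ)=(0.335185, -0.324450)
phase 4: p=0.7205, T=0.325, ωT=1.082055, cosh=1.644818, sinh=1.305919; start (x,ẋ)=(0.335185, -0.324450) → end (x,ẋ)=(-0.040534, -2.208982)

x = -0.0405, ẋ = -2.2090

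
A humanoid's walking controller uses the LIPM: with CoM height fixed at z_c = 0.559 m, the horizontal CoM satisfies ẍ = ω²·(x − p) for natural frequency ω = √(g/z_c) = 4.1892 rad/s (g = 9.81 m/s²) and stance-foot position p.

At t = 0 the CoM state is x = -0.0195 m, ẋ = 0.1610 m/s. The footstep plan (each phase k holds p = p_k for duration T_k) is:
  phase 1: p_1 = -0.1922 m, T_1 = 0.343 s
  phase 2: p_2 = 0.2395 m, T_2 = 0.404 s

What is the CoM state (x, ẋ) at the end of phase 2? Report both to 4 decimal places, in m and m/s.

x = 1.4432, ẋ = 5.3507

phase 1: p=-0.1922, T=0.343, ωT=1.436896, cosh=2.222639, sinh=1.984974; start (x,ẋ)=(-0.019500, 0.161000) → end (x,ẋ)=(0.267937, 1.793924)
phase 2: p=0.2395, T=0.404, ωT=1.692437, cosh=2.808387, sinh=2.624316; start (x,ẋ)=(0.267937, 1.793924) → end (x,ẋ)=(1.443161, 5.350658)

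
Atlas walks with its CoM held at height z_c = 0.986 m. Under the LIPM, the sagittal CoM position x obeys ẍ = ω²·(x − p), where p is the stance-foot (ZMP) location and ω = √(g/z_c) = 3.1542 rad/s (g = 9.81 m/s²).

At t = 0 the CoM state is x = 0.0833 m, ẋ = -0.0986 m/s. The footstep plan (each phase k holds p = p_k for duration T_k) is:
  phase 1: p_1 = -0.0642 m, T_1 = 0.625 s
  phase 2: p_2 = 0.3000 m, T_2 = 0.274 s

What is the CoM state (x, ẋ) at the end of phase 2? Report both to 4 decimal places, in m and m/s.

x = 0.7868, ẋ = 1.9864

phase 1: p=-0.0642, T=0.625, ωT=1.971375, cosh=3.659904, sinh=3.520639; start (x,ẋ)=(0.083300, -0.098600) → end (x,ẋ)=(0.365581, 1.277091)
phase 2: p=0.3000, T=0.274, ωT=0.864251, cosh=1.397297, sinh=0.975930; start (x,ẋ)=(0.365581, 1.277091) → end (x,ẋ)=(0.786777, 1.986353)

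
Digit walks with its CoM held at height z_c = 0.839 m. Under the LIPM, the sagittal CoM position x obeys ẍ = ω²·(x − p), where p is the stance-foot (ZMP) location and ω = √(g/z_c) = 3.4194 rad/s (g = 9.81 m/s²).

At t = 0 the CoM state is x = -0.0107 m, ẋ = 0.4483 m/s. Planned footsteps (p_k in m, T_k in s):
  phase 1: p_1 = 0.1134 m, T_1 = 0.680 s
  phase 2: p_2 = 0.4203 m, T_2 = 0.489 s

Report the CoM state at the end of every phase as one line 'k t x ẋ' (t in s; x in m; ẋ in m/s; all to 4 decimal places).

1 0.6800 0.1368 0.1652
2 1.1690 -0.2370 -2.0345

phase 1: p=0.1134, T=0.680, ωT=2.325192, cosh=5.163204, sinh=5.065440; start (x,ẋ)=(-0.010700, 0.448300) → end (x,ẋ)=(0.136750, 0.165158)
phase 2: p=0.4203, T=0.489, ωT=1.672087, cosh=2.755559, sinh=2.567705; start (x,ẋ)=(0.136750, 0.165158) → end (x,ẋ)=(-0.237018, -2.034468)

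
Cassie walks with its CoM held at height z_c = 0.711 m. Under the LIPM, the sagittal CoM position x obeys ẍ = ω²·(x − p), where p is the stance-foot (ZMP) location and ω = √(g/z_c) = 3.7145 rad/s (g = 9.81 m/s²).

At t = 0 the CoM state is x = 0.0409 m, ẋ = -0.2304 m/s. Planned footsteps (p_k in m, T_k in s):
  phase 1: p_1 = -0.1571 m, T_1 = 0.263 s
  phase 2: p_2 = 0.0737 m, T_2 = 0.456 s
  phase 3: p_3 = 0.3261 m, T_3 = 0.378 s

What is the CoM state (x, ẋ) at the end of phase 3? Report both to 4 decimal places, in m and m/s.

phase 1: p=-0.1571, T=0.263, ωT=0.976914, cosh=1.516358, sinh=1.139887; start (x,ẋ)=(0.040900, -0.230400) → end (x,ẋ)=(0.072435, 0.488985)
phase 2: p=0.0737, T=0.456, ωT=1.693812, cosh=2.811998, sinh=2.628181; start (x,ẋ)=(0.072435, 0.488985) → end (x,ẋ)=(0.416122, 1.362675)
phase 3: p=0.3261, T=0.378, ωT=1.404081, cosh=2.158688, sinh=1.913095; start (x,ẋ)=(0.416122, 1.362675) → end (x,ẋ)=(1.222254, 3.581303)

x = 1.2223, ẋ = 3.5813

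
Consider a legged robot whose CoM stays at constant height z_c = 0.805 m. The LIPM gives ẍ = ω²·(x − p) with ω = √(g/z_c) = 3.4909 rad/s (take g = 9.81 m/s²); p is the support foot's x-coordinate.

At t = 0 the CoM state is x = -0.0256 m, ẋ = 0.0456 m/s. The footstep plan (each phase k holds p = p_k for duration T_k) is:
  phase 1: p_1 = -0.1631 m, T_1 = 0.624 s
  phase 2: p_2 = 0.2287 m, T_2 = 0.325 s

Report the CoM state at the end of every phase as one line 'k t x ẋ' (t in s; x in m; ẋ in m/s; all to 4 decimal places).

1 0.6240 0.5088 2.2963
2 0.9490 1.6263 5.3028

phase 1: p=-0.1631, T=0.624, ωT=2.178322, cosh=4.472351, sinh=4.359120; start (x,ẋ)=(-0.025600, 0.045600) → end (x,ẋ)=(0.508789, 2.296311)
phase 2: p=0.2287, T=0.325, ωT=1.134543, cosh=1.715660, sinh=1.394091; start (x,ẋ)=(0.508789, 2.296311) → end (x,ẋ)=(1.626270, 5.302781)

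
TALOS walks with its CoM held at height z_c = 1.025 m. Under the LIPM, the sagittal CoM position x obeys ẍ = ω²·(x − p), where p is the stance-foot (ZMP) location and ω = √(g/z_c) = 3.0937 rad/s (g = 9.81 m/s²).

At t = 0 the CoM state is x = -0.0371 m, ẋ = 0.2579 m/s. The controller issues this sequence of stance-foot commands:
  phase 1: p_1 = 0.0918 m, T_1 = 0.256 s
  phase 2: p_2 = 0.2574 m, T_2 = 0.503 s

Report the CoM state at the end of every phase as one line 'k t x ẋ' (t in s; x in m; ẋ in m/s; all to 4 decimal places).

1 0.2560 -0.0065 -0.0068
2 0.7590 -0.4010 -1.8661

phase 1: p=0.0918, T=0.256, ωT=0.791987, cosh=1.330362, sinh=0.877418; start (x,ẋ)=(-0.037100, 0.257900) → end (x,ẋ)=(-0.006539, -0.006795)
phase 2: p=0.2574, T=0.503, ωT=1.556131, cosh=2.475698, sinh=2.264747; start (x,ẋ)=(-0.006539, -0.006795) → end (x,ẋ)=(-0.401008, -1.866100)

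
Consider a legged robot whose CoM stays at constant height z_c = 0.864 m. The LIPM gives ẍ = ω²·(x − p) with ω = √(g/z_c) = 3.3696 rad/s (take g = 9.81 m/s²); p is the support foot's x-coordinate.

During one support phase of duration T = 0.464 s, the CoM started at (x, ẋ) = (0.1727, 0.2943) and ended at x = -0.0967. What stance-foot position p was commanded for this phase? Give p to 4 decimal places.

ωT = 3.3696·0.464 = 1.563494; cosh(ωT) = 2.492441, sinh(ωT) = 2.283038
x(T) = p + (x₀−p)·cosh(ωT) + (ẋ₀/ω)·sinh(ωT) ⇒ p·(1 − cosh) = x(T) − x₀·cosh − (ẋ₀/ω)·sinh
numerator   = -0.0967 − (0.1727)·2.492441 − (0.2943/3.3696)·2.283038 = -0.726545
denominator = 1 − 2.492441 = -1.492441
p = -0.726545 / -1.492441 = 0.4868

p = 0.4868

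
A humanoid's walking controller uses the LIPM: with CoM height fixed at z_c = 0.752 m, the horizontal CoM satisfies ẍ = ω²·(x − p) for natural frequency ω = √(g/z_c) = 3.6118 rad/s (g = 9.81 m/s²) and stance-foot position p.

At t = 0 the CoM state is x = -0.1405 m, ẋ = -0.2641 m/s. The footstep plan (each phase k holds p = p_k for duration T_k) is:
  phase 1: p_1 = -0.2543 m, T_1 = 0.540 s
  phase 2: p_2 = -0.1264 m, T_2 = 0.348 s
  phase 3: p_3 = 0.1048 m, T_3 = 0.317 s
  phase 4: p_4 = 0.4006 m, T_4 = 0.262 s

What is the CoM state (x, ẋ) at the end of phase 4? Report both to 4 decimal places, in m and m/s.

x = 1.2596, ẋ = 3.6334

phase 1: p=-0.2543, T=0.540, ωT=1.950372, cosh=3.586762, sinh=3.444541; start (x,ẋ)=(-0.140500, -0.264100) → end (x,ẋ)=(-0.097996, 0.468521)
phase 2: p=-0.1264, T=0.348, ωT=1.256906, cosh=1.899532, sinh=1.615000; start (x,ẋ)=(-0.097996, 0.468521) → end (x,ẋ)=(0.137051, 1.055652)
phase 3: p=0.1048, T=0.317, ωT=1.144941, cosh=1.730249, sinh=1.412006; start (x,ẋ)=(0.137051, 1.055652) → end (x,ẋ)=(0.573301, 1.991016)
phase 4: p=0.4006, T=0.262, ωT=0.946292, cosh=1.482158, sinh=1.093980; start (x,ẋ)=(0.573301, 1.991016) → end (x,ẋ)=(1.259630, 3.633383)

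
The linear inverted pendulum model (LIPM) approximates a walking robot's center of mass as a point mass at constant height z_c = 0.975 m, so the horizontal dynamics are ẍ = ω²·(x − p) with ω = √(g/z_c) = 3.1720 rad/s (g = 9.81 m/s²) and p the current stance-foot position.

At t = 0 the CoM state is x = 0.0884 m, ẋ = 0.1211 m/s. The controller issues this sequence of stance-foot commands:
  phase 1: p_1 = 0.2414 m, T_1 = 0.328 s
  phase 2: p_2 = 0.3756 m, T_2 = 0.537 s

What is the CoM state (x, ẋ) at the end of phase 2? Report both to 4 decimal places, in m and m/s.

phase 1: p=0.2414, T=0.328, ωT=1.040416, cosh=1.591851, sinh=1.238543; start (x,ẋ)=(0.088400, 0.121100) → end (x,ẋ)=(0.045132, -0.408312)
phase 2: p=0.3756, T=0.537, ωT=1.703364, cosh=2.837231, sinh=2.655161; start (x,ẋ)=(0.045132, -0.408312) → end (x,ẋ)=(-0.903797, -3.941736)

x = -0.9038, ẋ = -3.9417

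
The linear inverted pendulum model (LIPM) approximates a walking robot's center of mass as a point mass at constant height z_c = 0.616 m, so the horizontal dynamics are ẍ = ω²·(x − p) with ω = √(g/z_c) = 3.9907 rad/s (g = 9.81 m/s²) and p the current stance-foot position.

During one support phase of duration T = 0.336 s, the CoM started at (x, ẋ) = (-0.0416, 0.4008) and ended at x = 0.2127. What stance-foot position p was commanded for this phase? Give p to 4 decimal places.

ωT = 3.9907·0.336 = 1.340875; cosh(ωT) = 2.042002, sinh(ωT) = 1.780385
x(T) = p + (x₀−p)·cosh(ωT) + (ẋ₀/ω)·sinh(ωT) ⇒ p·(1 − cosh) = x(T) − x₀·cosh − (ẋ₀/ω)·sinh
numerator   = 0.2127 − (-0.0416)·2.042002 − (0.4008/3.9907)·1.780385 = 0.118837
denominator = 1 − 2.042002 = -1.042002
p = 0.118837 / -1.042002 = -0.1140

p = -0.1140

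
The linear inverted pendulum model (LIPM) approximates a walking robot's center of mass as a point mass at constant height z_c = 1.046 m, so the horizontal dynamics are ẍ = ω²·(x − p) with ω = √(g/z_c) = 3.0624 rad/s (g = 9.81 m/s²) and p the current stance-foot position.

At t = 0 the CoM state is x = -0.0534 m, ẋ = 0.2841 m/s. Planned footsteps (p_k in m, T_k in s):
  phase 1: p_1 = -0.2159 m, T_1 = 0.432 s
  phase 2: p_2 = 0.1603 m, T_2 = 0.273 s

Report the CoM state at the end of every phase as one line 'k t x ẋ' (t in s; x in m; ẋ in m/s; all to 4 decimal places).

phase 1: p=-0.2159, T=0.432, ωT=1.322957, cosh=2.010426, sinh=1.744080; start (x,ẋ)=(-0.053400, 0.284100) → end (x,ẋ)=(0.272593, 1.439086)
phase 2: p=0.1603, T=0.273, ωT=0.836035, cosh=1.370313, sinh=0.936888; start (x,ẋ)=(0.272593, 1.439086) → end (x,ẋ)=(0.754440, 2.294182)

1 0.4320 0.2726 1.4391
2 0.7050 0.7544 2.2942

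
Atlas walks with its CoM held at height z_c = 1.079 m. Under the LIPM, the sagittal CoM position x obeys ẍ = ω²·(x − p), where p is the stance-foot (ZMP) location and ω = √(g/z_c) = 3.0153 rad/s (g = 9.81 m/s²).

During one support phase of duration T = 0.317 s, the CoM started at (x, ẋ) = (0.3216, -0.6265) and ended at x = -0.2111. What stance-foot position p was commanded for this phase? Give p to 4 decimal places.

ωT = 3.0153·0.317 = 0.955850; cosh(ωT) = 1.492683, sinh(ωT) = 1.108198
x(T) = p + (x₀−p)·cosh(ωT) + (ẋ₀/ω)·sinh(ωT) ⇒ p·(1 − cosh) = x(T) − x₀·cosh − (ẋ₀/ω)·sinh
numerator   = -0.2111 − (0.3216)·1.492683 − (-0.6265/3.0153)·1.108198 = -0.460892
denominator = 1 − 1.492683 = -0.492683
p = -0.460892 / -0.492683 = 0.9355

p = 0.9355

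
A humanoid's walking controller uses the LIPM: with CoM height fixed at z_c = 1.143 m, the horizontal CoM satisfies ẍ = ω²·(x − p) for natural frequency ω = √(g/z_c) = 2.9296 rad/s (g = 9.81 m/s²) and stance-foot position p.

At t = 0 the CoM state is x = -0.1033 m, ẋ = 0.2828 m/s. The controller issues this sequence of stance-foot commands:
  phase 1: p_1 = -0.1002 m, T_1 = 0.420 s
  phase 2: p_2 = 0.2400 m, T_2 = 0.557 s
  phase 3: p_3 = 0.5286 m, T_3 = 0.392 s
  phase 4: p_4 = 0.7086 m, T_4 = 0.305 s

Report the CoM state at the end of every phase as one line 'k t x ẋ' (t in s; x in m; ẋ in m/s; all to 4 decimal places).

1 0.4200 0.0451 0.5111
2 0.9770 0.1517 -0.0471
3 1.3690 -0.1481 -1.6473
4 1.6740 -1.0855 -4.9031

phase 1: p=-0.1002, T=0.420, ωT=1.230432, cosh=1.857437, sinh=1.565271; start (x,ẋ)=(-0.103300, 0.282800) → end (x,ẋ)=(0.045141, 0.511068)
phase 2: p=0.2400, T=0.557, ωT=1.631787, cosh=2.654292, sinh=2.458712; start (x,ẋ)=(0.045141, 0.511068) → end (x,ẋ)=(0.151708, -0.047058)
phase 3: p=0.5286, T=0.392, ωT=1.148403, cosh=1.735148, sinh=1.418006; start (x,ẋ)=(0.151708, -0.047058) → end (x,ẋ)=(-0.148141, -1.647334)
phase 4: p=0.7086, T=0.305, ωT=0.893528, cosh=1.426473, sinh=1.017263; start (x,ẋ)=(-0.148141, -1.647334) → end (x,ẋ)=(-1.085532, -4.903114)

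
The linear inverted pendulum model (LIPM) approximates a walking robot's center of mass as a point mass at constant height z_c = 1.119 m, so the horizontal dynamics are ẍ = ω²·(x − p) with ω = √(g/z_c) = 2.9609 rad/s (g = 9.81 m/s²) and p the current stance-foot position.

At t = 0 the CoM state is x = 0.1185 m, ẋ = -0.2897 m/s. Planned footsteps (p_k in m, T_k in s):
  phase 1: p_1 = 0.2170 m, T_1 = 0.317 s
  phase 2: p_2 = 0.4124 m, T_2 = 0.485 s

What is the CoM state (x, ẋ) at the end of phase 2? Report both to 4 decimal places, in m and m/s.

phase 1: p=0.2170, T=0.317, ωT=0.938605, cosh=1.473793, sinh=1.082620; start (x,ẋ)=(0.118500, -0.289700) → end (x,ẋ)=(-0.034094, -0.742703)
phase 2: p=0.4124, T=0.485, ωT=1.436036, cosh=2.220934, sinh=1.983066; start (x,ẋ)=(-0.034094, -0.742703) → end (x,ẋ)=(-1.076660, -4.271156)

x = -1.0767, ẋ = -4.2712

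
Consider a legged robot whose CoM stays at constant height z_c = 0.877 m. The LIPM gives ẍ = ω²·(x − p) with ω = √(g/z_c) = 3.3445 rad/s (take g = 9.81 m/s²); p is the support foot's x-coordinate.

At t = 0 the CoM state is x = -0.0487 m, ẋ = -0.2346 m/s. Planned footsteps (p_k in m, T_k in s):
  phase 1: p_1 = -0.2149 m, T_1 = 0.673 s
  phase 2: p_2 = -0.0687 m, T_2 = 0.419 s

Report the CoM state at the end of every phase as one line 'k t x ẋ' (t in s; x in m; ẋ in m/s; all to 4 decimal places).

phase 1: p=-0.2149, T=0.673, ωT=2.250849, cosh=4.800550, sinh=4.695240; start (x,ẋ)=(-0.048700, -0.234600) → end (x,ẋ)=(0.253604, 1.483668)
phase 2: p=-0.0687, T=0.419, ωT=1.401345, cosh=2.153463, sinh=1.907197; start (x,ẋ)=(0.253604, 1.483668) → end (x,ẋ)=(1.471429, 5.250876)

1 0.6730 0.2536 1.4837
2 1.0920 1.4714 5.2509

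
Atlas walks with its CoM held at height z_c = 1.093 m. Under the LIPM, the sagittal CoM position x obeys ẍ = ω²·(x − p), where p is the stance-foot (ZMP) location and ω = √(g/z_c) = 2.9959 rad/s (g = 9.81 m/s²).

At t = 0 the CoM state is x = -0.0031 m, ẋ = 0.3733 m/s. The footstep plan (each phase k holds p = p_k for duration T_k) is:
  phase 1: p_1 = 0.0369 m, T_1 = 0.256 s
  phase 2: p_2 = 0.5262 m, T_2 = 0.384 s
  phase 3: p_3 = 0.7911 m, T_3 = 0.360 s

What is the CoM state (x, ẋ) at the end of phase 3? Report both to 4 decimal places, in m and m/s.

x = -1.1005, ẋ = -5.2147

phase 1: p=0.0369, T=0.256, ωT=0.766950, cosh=1.308809, sinh=0.844381; start (x,ẋ)=(-0.003100, 0.373300) → end (x,ẋ)=(0.089761, 0.387391)
phase 2: p=0.5262, T=0.384, ωT=1.150426, cosh=1.738020, sinh=1.421518; start (x,ẋ)=(0.089761, 0.387391) → end (x,ẋ)=(-0.048528, -1.185382)
phase 3: p=0.7911, T=0.360, ωT=1.078524, cosh=1.640217, sinh=1.300120; start (x,ẋ)=(-0.048528, -1.185382) → end (x,ẋ)=(-1.100488, -5.214658)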